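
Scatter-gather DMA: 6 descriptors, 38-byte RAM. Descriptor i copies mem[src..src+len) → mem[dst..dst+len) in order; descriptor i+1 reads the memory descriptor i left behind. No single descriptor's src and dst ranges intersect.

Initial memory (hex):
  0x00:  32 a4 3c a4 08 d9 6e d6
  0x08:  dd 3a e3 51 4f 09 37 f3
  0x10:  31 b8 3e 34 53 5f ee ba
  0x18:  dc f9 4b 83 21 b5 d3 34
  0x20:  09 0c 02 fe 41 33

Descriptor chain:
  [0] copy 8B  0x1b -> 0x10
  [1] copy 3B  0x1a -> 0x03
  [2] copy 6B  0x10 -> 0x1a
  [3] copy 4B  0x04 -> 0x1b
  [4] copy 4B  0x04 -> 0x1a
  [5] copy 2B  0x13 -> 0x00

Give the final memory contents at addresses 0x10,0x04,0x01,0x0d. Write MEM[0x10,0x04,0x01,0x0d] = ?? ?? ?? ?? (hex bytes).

D0: mem[0x10..0x17] <- [83 21 b5 d3 34 09 0c 02]
D1: mem[0x03..0x05] <- [4b 83 21]
D2: mem[0x1a..0x1f] <- [83 21 b5 d3 34 09]
D3: mem[0x1b..0x1e] <- [83 21 6e d6]
D4: mem[0x1a..0x1d] <- [83 21 6e d6]
D5: mem[0x00..0x01] <- [d3 34]
query mem[0x10]=0x83, mem[0x04]=0x83, mem[0x01]=0x34, mem[0x0d]=0x09

MEM[0x10,0x04,0x01,0x0d] = 83 83 34 09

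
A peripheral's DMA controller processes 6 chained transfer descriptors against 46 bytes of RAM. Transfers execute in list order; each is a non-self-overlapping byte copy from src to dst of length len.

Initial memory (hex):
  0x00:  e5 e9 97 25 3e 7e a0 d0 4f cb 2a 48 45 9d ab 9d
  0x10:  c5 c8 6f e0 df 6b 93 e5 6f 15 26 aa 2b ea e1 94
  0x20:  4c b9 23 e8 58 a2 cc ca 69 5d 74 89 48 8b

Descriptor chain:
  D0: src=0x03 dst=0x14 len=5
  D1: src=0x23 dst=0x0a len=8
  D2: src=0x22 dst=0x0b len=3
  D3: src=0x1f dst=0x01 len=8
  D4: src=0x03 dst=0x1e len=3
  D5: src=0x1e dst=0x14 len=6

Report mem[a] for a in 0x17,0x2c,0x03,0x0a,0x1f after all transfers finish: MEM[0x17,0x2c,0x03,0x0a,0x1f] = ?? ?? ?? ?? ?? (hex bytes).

  after D0: wrote 5B at 0x14 = 253e7ea0d0
  after D1: wrote 8B at 0x0a = e858a2ccca695d74
  after D2: wrote 3B at 0x0b = 23e858
  after D3: wrote 8B at 0x01 = 944cb923e858a2cc
  after D4: wrote 3B at 0x1e = b923e8
  after D5: wrote 6B at 0x14 = b923e8b923e8
query mem[0x17]=0xb9, mem[0x2c]=0x48, mem[0x03]=0xb9, mem[0x0a]=0xe8, mem[0x1f]=0x23

MEM[0x17,0x2c,0x03,0x0a,0x1f] = b9 48 b9 e8 23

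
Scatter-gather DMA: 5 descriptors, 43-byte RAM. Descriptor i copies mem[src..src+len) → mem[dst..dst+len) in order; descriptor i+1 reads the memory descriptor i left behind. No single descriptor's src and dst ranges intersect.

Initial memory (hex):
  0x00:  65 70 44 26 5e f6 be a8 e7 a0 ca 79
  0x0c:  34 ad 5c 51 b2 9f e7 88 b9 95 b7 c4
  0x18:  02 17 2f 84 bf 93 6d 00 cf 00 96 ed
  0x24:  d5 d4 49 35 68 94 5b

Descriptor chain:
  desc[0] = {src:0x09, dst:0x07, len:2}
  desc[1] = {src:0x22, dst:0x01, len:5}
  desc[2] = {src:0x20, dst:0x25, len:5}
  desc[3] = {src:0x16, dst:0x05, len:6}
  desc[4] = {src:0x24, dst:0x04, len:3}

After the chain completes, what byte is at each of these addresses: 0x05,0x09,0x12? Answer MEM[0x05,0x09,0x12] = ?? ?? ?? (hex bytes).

MEM[0x05,0x09,0x12] = cf 2f e7

  after D0: wrote 2B at 0x07 = a0ca
  after D1: wrote 5B at 0x01 = 96edd5d449
  after D2: wrote 5B at 0x25 = cf0096edd5
  after D3: wrote 6B at 0x05 = b7c402172f84
  after D4: wrote 3B at 0x04 = d5cf00
query mem[0x05]=0xcf, mem[0x09]=0x2f, mem[0x12]=0xe7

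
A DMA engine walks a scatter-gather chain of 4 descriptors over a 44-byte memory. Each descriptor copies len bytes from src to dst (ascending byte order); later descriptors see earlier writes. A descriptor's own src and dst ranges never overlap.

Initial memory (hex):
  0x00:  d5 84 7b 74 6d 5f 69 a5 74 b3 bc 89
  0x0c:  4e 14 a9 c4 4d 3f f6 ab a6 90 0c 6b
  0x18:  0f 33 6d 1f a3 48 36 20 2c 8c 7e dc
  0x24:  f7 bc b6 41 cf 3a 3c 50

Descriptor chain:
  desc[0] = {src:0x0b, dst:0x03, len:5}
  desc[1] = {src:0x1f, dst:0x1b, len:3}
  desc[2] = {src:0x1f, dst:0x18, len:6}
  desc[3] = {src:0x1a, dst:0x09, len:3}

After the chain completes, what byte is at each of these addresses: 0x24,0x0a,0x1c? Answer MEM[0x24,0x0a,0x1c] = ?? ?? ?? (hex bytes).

D0: mem[0x03..0x07] <- [89 4e 14 a9 c4]
D1: mem[0x1b..0x1d] <- [20 2c 8c]
D2: mem[0x18..0x1d] <- [20 2c 8c 7e dc f7]
D3: mem[0x09..0x0b] <- [8c 7e dc]
query mem[0x24]=0xf7, mem[0x0a]=0x7e, mem[0x1c]=0xdc

MEM[0x24,0x0a,0x1c] = f7 7e dc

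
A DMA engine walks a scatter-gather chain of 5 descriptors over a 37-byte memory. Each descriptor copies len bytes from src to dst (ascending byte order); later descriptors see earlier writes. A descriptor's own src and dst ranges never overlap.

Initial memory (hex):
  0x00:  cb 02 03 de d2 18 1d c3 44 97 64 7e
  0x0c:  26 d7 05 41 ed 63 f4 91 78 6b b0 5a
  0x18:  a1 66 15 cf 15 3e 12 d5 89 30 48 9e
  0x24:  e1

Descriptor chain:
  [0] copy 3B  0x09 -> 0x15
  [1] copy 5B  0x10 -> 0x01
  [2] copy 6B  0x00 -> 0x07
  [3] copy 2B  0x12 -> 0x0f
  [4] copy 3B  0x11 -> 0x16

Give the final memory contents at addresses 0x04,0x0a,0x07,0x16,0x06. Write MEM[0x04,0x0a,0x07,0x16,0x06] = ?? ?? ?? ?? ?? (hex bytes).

D0: mem[0x15..0x17] <- [97 64 7e]
D1: mem[0x01..0x05] <- [ed 63 f4 91 78]
D2: mem[0x07..0x0c] <- [cb ed 63 f4 91 78]
D3: mem[0x0f..0x10] <- [f4 91]
D4: mem[0x16..0x18] <- [63 f4 91]
query mem[0x04]=0x91, mem[0x0a]=0xf4, mem[0x07]=0xcb, mem[0x16]=0x63, mem[0x06]=0x1d

MEM[0x04,0x0a,0x07,0x16,0x06] = 91 f4 cb 63 1d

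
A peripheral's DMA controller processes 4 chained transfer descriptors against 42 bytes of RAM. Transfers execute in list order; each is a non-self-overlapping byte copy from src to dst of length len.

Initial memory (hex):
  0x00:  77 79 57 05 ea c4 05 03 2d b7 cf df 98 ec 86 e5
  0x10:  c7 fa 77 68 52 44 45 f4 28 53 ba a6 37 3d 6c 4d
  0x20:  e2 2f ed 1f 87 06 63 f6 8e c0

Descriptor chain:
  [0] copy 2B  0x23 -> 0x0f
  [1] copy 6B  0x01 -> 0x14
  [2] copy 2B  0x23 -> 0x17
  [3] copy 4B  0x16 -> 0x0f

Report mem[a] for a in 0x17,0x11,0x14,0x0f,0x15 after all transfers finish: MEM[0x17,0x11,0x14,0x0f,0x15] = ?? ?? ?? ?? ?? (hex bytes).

  after D0: wrote 2B at 0x0f = 1f87
  after D1: wrote 6B at 0x14 = 795705eac405
  after D2: wrote 2B at 0x17 = 1f87
  after D3: wrote 4B at 0x0f = 051f8705
query mem[0x17]=0x1f, mem[0x11]=0x87, mem[0x14]=0x79, mem[0x0f]=0x05, mem[0x15]=0x57

MEM[0x17,0x11,0x14,0x0f,0x15] = 1f 87 79 05 57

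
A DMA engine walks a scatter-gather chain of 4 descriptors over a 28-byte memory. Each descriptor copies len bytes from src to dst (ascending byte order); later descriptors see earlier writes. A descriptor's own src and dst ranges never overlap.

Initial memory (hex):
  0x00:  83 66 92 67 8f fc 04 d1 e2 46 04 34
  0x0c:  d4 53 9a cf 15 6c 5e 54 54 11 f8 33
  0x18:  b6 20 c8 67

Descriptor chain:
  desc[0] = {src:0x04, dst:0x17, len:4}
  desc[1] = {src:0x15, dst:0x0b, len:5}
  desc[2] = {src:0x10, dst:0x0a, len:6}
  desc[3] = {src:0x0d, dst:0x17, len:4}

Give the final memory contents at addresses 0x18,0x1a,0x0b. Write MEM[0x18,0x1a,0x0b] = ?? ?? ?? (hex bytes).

D0: mem[0x17..0x1a] <- [8f fc 04 d1]
D1: mem[0x0b..0x0f] <- [11 f8 8f fc 04]
D2: mem[0x0a..0x0f] <- [15 6c 5e 54 54 11]
D3: mem[0x17..0x1a] <- [54 54 11 15]
query mem[0x18]=0x54, mem[0x1a]=0x15, mem[0x0b]=0x6c

MEM[0x18,0x1a,0x0b] = 54 15 6c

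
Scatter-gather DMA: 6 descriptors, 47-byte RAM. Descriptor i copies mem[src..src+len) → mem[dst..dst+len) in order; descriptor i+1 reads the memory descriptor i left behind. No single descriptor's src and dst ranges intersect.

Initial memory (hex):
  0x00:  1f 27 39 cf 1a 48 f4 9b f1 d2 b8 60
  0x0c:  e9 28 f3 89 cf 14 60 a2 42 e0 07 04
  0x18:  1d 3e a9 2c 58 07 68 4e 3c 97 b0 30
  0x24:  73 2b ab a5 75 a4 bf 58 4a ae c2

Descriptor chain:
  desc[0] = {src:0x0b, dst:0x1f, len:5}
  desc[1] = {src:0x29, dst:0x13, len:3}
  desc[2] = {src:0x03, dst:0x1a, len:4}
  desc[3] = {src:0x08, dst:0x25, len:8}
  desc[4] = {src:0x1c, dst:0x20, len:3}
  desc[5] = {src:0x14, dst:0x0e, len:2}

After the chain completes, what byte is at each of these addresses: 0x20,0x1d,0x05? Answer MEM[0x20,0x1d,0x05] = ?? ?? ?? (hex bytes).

MEM[0x20,0x1d,0x05] = 48 f4 48

D0: mem[0x1f..0x23] <- [60 e9 28 f3 89]
D1: mem[0x13..0x15] <- [a4 bf 58]
D2: mem[0x1a..0x1d] <- [cf 1a 48 f4]
D3: mem[0x25..0x2c] <- [f1 d2 b8 60 e9 28 f3 89]
D4: mem[0x20..0x22] <- [48 f4 68]
D5: mem[0x0e..0x0f] <- [bf 58]
query mem[0x20]=0x48, mem[0x1d]=0xf4, mem[0x05]=0x48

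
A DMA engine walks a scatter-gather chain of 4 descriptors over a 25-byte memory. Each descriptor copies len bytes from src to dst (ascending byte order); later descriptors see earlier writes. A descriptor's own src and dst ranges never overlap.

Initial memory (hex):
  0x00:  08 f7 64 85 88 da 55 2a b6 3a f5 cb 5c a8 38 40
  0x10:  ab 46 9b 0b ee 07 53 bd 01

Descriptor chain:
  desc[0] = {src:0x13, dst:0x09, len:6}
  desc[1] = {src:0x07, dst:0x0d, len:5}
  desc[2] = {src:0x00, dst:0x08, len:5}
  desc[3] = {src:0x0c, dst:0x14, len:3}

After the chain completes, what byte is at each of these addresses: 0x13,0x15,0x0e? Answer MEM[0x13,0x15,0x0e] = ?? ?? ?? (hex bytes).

  after D0: wrote 6B at 0x09 = 0bee0753bd01
  after D1: wrote 5B at 0x0d = 2ab60bee07
  after D2: wrote 5B at 0x08 = 08f7648588
  after D3: wrote 3B at 0x14 = 882ab6
query mem[0x13]=0x0b, mem[0x15]=0x2a, mem[0x0e]=0xb6

MEM[0x13,0x15,0x0e] = 0b 2a b6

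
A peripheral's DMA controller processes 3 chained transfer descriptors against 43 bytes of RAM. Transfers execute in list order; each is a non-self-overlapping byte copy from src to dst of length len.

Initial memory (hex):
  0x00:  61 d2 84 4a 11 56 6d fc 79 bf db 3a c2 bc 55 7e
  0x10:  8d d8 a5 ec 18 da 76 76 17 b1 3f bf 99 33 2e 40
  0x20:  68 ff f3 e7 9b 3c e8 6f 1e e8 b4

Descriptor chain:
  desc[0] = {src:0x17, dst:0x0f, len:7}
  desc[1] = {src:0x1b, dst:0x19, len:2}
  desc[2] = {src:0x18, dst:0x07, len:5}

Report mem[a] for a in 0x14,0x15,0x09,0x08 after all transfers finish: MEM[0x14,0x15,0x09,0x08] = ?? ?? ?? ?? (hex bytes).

#0 dst[0x0f+7] := {0x76,0x17,0xb1,0x3f,0xbf,0x99,0x33}
#1 dst[0x19+2] := {0xbf,0x99}
#2 dst[0x07+5] := {0x17,0xbf,0x99,0xbf,0x99}
query mem[0x14]=0x99, mem[0x15]=0x33, mem[0x09]=0x99, mem[0x08]=0xbf

MEM[0x14,0x15,0x09,0x08] = 99 33 99 bf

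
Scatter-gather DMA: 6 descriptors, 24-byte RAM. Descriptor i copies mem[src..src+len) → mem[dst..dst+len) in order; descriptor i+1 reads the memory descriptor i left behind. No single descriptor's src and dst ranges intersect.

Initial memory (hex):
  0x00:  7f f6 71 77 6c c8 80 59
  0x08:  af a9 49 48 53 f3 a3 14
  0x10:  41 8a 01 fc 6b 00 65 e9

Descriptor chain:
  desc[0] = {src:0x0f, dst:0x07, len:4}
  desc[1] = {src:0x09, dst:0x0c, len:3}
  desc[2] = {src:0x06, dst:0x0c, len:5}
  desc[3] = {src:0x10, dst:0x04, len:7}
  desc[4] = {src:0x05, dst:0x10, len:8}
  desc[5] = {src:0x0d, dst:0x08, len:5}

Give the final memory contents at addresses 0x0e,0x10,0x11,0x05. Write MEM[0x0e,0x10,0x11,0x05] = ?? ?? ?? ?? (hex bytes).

MEM[0x0e,0x10,0x11,0x05] = 41 8a 01 8a

  after D0: wrote 4B at 0x07 = 14418a01
  after D1: wrote 3B at 0x0c = 8a0148
  after D2: wrote 5B at 0x0c = 8014418a01
  after D3: wrote 7B at 0x04 = 018a01fc6b0065
  after D4: wrote 8B at 0x10 = 8a01fc6b00654880
  after D5: wrote 5B at 0x08 = 14418a8a01
query mem[0x0e]=0x41, mem[0x10]=0x8a, mem[0x11]=0x01, mem[0x05]=0x8a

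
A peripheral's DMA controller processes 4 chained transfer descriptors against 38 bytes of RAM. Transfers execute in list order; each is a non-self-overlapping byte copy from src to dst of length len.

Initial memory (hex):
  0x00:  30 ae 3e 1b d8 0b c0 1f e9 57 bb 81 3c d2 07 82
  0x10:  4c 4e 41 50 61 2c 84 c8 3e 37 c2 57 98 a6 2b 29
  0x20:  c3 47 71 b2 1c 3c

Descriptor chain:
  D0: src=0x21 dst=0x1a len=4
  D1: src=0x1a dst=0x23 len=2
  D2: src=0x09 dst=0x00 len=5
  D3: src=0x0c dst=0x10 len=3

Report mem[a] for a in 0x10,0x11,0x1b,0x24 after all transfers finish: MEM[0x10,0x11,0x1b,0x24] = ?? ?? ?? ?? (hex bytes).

D0: mem[0x1a..0x1d] <- [47 71 b2 1c]
D1: mem[0x23..0x24] <- [47 71]
D2: mem[0x00..0x04] <- [57 bb 81 3c d2]
D3: mem[0x10..0x12] <- [3c d2 07]
query mem[0x10]=0x3c, mem[0x11]=0xd2, mem[0x1b]=0x71, mem[0x24]=0x71

MEM[0x10,0x11,0x1b,0x24] = 3c d2 71 71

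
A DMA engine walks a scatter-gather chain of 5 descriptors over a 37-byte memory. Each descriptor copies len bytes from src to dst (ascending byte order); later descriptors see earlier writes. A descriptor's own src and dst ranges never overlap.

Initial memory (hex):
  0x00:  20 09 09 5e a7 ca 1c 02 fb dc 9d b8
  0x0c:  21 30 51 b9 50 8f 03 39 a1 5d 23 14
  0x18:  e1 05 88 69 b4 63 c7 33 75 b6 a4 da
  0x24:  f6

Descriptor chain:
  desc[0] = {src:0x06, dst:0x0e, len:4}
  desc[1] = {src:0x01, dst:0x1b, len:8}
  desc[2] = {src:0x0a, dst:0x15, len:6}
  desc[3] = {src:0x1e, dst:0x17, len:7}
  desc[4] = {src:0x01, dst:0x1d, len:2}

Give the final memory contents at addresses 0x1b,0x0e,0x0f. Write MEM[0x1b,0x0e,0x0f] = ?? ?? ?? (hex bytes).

D0: mem[0x0e..0x11] <- [1c 02 fb dc]
D1: mem[0x1b..0x22] <- [09 09 5e a7 ca 1c 02 fb]
D2: mem[0x15..0x1a] <- [9d b8 21 30 1c 02]
D3: mem[0x17..0x1d] <- [a7 ca 1c 02 fb da f6]
D4: mem[0x1d..0x1e] <- [09 09]
query mem[0x1b]=0xfb, mem[0x0e]=0x1c, mem[0x0f]=0x02

MEM[0x1b,0x0e,0x0f] = fb 1c 02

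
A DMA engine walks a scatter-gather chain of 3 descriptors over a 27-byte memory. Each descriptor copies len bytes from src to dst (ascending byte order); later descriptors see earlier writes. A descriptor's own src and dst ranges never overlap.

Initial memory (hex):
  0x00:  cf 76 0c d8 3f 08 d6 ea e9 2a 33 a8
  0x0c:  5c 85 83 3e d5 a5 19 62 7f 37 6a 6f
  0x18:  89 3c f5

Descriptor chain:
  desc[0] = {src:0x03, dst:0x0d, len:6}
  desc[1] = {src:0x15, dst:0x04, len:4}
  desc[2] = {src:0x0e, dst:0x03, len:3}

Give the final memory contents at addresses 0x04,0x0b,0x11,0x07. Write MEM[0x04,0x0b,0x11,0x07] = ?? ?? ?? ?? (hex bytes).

MEM[0x04,0x0b,0x11,0x07] = 08 a8 ea 89

D0: mem[0x0d..0x12] <- [d8 3f 08 d6 ea e9]
D1: mem[0x04..0x07] <- [37 6a 6f 89]
D2: mem[0x03..0x05] <- [3f 08 d6]
query mem[0x04]=0x08, mem[0x0b]=0xa8, mem[0x11]=0xea, mem[0x07]=0x89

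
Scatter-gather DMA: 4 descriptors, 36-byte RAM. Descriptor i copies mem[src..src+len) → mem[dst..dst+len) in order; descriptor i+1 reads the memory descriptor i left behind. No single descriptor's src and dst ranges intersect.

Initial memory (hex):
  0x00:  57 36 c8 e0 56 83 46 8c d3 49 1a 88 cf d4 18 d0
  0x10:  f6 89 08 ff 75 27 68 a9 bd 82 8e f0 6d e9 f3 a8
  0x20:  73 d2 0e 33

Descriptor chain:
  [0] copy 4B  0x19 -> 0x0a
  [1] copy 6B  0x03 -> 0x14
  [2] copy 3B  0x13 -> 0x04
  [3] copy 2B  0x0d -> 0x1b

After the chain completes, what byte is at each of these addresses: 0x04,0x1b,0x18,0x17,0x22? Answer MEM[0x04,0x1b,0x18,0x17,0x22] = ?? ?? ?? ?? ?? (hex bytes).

[0] 0x19->0x0a len=4 : 82 8e f0 6d
[1] 0x03->0x14 len=6 : e0 56 83 46 8c d3
[2] 0x13->0x04 len=3 : ff e0 56
[3] 0x0d->0x1b len=2 : 6d 18
query mem[0x04]=0xff, mem[0x1b]=0x6d, mem[0x18]=0x8c, mem[0x17]=0x46, mem[0x22]=0x0e

MEM[0x04,0x1b,0x18,0x17,0x22] = ff 6d 8c 46 0e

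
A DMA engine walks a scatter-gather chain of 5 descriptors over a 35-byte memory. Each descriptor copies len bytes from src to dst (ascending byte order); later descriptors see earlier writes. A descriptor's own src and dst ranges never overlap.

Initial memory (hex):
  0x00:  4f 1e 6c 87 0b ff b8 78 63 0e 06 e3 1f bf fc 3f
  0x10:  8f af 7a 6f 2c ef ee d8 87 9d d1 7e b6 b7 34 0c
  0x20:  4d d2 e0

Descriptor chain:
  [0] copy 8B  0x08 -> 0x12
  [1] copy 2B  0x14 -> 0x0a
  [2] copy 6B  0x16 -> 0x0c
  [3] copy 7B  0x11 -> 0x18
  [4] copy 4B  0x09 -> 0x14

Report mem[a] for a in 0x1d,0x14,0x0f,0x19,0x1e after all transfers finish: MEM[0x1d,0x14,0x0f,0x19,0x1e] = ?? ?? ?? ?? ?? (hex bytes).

[0] 0x08->0x12 len=8 : 63 0e 06 e3 1f bf fc 3f
[1] 0x14->0x0a len=2 : 06 e3
[2] 0x16->0x0c len=6 : 1f bf fc 3f d1 7e
[3] 0x11->0x18 len=7 : 7e 63 0e 06 e3 1f bf
[4] 0x09->0x14 len=4 : 0e 06 e3 1f
query mem[0x1d]=0x1f, mem[0x14]=0x0e, mem[0x0f]=0x3f, mem[0x19]=0x63, mem[0x1e]=0xbf

MEM[0x1d,0x14,0x0f,0x19,0x1e] = 1f 0e 3f 63 bf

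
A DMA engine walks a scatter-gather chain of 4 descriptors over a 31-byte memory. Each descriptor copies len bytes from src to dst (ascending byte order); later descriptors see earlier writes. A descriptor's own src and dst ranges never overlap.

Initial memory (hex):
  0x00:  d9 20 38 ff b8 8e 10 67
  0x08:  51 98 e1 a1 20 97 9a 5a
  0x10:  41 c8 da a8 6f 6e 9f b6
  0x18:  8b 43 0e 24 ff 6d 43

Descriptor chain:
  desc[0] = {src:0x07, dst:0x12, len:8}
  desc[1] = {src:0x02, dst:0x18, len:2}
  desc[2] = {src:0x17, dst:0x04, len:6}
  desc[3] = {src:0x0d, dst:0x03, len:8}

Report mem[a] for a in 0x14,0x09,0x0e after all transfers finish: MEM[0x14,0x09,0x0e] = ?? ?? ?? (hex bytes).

MEM[0x14,0x09,0x0e] = 98 51 9a

  after D0: wrote 8B at 0x12 = 675198e1a120979a
  after D1: wrote 2B at 0x18 = 38ff
  after D2: wrote 6B at 0x04 = 2038ff0e24ff
  after D3: wrote 8B at 0x03 = 979a5a41c8675198
query mem[0x14]=0x98, mem[0x09]=0x51, mem[0x0e]=0x9a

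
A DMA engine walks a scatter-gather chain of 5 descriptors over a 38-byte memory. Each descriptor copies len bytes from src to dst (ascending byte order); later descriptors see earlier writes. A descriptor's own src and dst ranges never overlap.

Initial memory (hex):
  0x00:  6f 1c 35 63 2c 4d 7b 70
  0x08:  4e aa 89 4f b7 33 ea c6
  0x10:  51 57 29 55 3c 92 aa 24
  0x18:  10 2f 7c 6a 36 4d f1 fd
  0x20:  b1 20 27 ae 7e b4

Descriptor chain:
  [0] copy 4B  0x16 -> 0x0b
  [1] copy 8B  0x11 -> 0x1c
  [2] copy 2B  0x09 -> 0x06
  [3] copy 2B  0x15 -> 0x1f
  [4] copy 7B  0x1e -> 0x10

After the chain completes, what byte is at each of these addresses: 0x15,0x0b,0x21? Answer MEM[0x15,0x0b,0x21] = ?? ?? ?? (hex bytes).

  after D0: wrote 4B at 0x0b = aa24102f
  after D1: wrote 8B at 0x1c = 5729553c92aa2410
  after D2: wrote 2B at 0x06 = aa89
  after D3: wrote 2B at 0x1f = 92aa
  after D4: wrote 7B at 0x10 = 5592aaaa24107e
query mem[0x15]=0x10, mem[0x0b]=0xaa, mem[0x21]=0xaa

MEM[0x15,0x0b,0x21] = 10 aa aa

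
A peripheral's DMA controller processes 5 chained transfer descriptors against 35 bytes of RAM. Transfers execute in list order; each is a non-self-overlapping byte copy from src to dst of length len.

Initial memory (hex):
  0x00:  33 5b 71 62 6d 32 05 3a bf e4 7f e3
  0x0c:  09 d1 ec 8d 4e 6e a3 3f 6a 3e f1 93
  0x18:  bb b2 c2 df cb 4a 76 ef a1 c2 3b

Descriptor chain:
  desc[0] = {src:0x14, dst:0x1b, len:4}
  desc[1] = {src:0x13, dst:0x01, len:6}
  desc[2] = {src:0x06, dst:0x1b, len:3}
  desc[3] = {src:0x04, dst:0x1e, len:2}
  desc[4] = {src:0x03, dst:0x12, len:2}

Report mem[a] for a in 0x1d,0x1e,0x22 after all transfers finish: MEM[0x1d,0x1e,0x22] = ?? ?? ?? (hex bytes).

D0: mem[0x1b..0x1e] <- [6a 3e f1 93]
D1: mem[0x01..0x06] <- [3f 6a 3e f1 93 bb]
D2: mem[0x1b..0x1d] <- [bb 3a bf]
D3: mem[0x1e..0x1f] <- [f1 93]
D4: mem[0x12..0x13] <- [3e f1]
query mem[0x1d]=0xbf, mem[0x1e]=0xf1, mem[0x22]=0x3b

MEM[0x1d,0x1e,0x22] = bf f1 3b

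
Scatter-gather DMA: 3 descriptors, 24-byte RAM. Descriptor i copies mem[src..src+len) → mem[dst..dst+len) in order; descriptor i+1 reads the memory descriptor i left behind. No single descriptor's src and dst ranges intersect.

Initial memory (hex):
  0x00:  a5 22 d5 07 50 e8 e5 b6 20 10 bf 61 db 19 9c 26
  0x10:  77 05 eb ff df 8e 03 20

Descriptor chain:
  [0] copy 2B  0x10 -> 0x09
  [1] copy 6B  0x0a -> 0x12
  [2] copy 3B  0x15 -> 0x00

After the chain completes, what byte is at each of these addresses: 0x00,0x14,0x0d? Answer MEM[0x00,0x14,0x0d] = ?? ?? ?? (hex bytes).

MEM[0x00,0x14,0x0d] = 19 db 19

D0: mem[0x09..0x0a] <- [77 05]
D1: mem[0x12..0x17] <- [05 61 db 19 9c 26]
D2: mem[0x00..0x02] <- [19 9c 26]
query mem[0x00]=0x19, mem[0x14]=0xdb, mem[0x0d]=0x19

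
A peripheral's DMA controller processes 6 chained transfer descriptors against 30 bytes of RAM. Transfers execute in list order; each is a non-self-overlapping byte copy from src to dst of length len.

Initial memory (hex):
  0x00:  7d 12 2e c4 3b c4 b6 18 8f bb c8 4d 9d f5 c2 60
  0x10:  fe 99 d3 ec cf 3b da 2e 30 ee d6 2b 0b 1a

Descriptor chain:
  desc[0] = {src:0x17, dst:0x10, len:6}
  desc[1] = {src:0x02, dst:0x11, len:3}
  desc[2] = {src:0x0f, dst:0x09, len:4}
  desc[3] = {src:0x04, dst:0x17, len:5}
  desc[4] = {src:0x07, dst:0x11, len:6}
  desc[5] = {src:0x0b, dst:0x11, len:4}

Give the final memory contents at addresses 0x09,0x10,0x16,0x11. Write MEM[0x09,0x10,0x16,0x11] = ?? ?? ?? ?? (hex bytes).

#0 dst[0x10+6] := {0x2e,0x30,0xee,0xd6,0x2b,0x0b}
#1 dst[0x11+3] := {0x2e,0xc4,0x3b}
#2 dst[0x09+4] := {0x60,0x2e,0x2e,0xc4}
#3 dst[0x17+5] := {0x3b,0xc4,0xb6,0x18,0x8f}
#4 dst[0x11+6] := {0x18,0x8f,0x60,0x2e,0x2e,0xc4}
#5 dst[0x11+4] := {0x2e,0xc4,0xf5,0xc2}
query mem[0x09]=0x60, mem[0x10]=0x2e, mem[0x16]=0xc4, mem[0x11]=0x2e

MEM[0x09,0x10,0x16,0x11] = 60 2e c4 2e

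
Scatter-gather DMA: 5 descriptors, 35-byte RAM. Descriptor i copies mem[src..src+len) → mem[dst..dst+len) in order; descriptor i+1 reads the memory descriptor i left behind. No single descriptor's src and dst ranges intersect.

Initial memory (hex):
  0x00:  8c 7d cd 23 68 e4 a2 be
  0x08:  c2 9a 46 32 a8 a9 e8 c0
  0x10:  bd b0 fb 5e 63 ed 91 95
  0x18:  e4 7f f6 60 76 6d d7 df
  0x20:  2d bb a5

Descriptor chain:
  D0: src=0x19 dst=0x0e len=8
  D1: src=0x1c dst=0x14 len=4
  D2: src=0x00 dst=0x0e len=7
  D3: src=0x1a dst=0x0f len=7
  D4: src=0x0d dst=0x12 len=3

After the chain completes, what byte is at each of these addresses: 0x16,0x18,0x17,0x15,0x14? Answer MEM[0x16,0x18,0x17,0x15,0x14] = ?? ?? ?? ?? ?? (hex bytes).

MEM[0x16,0x18,0x17,0x15,0x14] = d7 e4 df 2d f6

#0 dst[0x0e+8] := {0x7f,0xf6,0x60,0x76,0x6d,0xd7,0xdf,0x2d}
#1 dst[0x14+4] := {0x76,0x6d,0xd7,0xdf}
#2 dst[0x0e+7] := {0x8c,0x7d,0xcd,0x23,0x68,0xe4,0xa2}
#3 dst[0x0f+7] := {0xf6,0x60,0x76,0x6d,0xd7,0xdf,0x2d}
#4 dst[0x12+3] := {0xa9,0x8c,0xf6}
query mem[0x16]=0xd7, mem[0x18]=0xe4, mem[0x17]=0xdf, mem[0x15]=0x2d, mem[0x14]=0xf6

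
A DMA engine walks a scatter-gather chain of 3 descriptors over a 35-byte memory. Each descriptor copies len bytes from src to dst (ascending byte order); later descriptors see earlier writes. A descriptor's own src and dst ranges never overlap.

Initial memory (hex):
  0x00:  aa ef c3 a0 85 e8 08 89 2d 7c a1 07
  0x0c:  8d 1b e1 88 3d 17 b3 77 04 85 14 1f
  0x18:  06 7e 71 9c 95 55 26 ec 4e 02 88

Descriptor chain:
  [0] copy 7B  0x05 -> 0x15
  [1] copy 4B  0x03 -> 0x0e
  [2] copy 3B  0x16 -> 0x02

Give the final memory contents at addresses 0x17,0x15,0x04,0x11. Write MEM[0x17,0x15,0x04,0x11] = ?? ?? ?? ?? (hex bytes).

#0 dst[0x15+7] := {0xe8,0x08,0x89,0x2d,0x7c,0xa1,0x07}
#1 dst[0x0e+4] := {0xa0,0x85,0xe8,0x08}
#2 dst[0x02+3] := {0x08,0x89,0x2d}
query mem[0x17]=0x89, mem[0x15]=0xe8, mem[0x04]=0x2d, mem[0x11]=0x08

MEM[0x17,0x15,0x04,0x11] = 89 e8 2d 08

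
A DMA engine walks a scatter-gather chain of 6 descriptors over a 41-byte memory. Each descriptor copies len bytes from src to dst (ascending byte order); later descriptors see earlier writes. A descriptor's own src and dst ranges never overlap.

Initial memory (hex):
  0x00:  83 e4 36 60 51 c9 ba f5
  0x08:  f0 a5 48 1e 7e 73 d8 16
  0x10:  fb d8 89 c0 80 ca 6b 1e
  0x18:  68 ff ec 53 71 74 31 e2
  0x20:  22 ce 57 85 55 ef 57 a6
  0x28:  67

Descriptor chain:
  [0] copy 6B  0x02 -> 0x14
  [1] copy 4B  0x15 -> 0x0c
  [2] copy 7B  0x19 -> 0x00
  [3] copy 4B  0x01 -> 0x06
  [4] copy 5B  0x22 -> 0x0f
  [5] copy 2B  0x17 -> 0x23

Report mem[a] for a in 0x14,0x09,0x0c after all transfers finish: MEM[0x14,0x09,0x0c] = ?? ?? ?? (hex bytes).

D0: mem[0x14..0x19] <- [36 60 51 c9 ba f5]
D1: mem[0x0c..0x0f] <- [60 51 c9 ba]
D2: mem[0x00..0x06] <- [f5 ec 53 71 74 31 e2]
D3: mem[0x06..0x09] <- [ec 53 71 74]
D4: mem[0x0f..0x13] <- [57 85 55 ef 57]
D5: mem[0x23..0x24] <- [c9 ba]
query mem[0x14]=0x36, mem[0x09]=0x74, mem[0x0c]=0x60

MEM[0x14,0x09,0x0c] = 36 74 60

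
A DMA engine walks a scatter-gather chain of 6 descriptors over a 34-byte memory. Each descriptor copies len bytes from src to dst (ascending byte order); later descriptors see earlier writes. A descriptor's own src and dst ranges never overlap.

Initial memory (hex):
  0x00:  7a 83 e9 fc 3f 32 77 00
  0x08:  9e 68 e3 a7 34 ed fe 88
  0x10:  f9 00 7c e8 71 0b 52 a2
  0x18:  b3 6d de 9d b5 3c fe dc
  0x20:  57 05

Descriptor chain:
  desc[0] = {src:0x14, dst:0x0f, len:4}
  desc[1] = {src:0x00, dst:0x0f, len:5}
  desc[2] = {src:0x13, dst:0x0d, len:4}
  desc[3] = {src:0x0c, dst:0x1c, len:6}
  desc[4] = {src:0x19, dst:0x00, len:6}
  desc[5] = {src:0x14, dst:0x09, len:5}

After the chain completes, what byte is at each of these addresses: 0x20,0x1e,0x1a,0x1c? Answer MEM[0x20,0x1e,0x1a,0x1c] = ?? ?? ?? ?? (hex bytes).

D0: mem[0x0f..0x12] <- [71 0b 52 a2]
D1: mem[0x0f..0x13] <- [7a 83 e9 fc 3f]
D2: mem[0x0d..0x10] <- [3f 71 0b 52]
D3: mem[0x1c..0x21] <- [34 3f 71 0b 52 e9]
D4: mem[0x00..0x05] <- [6d de 9d 34 3f 71]
D5: mem[0x09..0x0d] <- [71 0b 52 a2 b3]
query mem[0x20]=0x52, mem[0x1e]=0x71, mem[0x1a]=0xde, mem[0x1c]=0x34

MEM[0x20,0x1e,0x1a,0x1c] = 52 71 de 34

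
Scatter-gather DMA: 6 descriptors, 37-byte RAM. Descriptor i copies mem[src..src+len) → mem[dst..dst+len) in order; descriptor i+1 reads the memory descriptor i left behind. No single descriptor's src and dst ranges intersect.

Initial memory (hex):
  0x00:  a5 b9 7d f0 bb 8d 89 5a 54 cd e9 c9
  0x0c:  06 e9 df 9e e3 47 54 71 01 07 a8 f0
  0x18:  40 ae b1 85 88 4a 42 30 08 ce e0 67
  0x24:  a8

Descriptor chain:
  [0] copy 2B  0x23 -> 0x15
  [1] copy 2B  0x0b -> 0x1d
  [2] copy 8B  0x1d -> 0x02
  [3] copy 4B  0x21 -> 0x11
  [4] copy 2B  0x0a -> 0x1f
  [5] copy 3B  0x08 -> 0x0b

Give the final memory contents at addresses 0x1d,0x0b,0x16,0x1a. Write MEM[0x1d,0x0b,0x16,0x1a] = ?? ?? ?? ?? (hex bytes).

#0 dst[0x15+2] := {0x67,0xa8}
#1 dst[0x1d+2] := {0xc9,0x06}
#2 dst[0x02+8] := {0xc9,0x06,0x30,0x08,0xce,0xe0,0x67,0xa8}
#3 dst[0x11+4] := {0xce,0xe0,0x67,0xa8}
#4 dst[0x1f+2] := {0xe9,0xc9}
#5 dst[0x0b+3] := {0x67,0xa8,0xe9}
query mem[0x1d]=0xc9, mem[0x0b]=0x67, mem[0x16]=0xa8, mem[0x1a]=0xb1

MEM[0x1d,0x0b,0x16,0x1a] = c9 67 a8 b1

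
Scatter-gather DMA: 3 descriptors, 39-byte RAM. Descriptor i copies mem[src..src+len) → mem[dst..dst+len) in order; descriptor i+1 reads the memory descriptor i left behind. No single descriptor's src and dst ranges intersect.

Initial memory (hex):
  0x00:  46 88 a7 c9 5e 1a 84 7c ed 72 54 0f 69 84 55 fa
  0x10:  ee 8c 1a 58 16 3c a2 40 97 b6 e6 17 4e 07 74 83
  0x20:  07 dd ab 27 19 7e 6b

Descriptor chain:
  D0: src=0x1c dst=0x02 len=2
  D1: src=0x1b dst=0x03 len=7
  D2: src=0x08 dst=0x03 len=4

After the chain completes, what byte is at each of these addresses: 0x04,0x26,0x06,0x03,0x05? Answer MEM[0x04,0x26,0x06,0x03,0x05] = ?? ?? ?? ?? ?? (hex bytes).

MEM[0x04,0x26,0x06,0x03,0x05] = dd 6b 0f 07 54

D0: mem[0x02..0x03] <- [4e 07]
D1: mem[0x03..0x09] <- [17 4e 07 74 83 07 dd]
D2: mem[0x03..0x06] <- [07 dd 54 0f]
query mem[0x04]=0xdd, mem[0x26]=0x6b, mem[0x06]=0x0f, mem[0x03]=0x07, mem[0x05]=0x54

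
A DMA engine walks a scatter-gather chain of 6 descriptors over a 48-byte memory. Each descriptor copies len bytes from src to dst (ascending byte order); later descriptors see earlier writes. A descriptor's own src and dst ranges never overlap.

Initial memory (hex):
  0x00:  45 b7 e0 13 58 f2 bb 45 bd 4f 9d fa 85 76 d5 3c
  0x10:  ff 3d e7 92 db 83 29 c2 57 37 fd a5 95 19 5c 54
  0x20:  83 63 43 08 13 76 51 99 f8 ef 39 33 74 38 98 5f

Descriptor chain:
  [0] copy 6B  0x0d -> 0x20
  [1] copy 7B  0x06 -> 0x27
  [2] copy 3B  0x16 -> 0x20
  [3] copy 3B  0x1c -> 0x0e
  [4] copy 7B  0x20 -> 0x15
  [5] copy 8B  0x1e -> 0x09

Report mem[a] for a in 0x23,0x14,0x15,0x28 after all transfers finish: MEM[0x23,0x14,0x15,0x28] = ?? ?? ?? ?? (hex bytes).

[0] 0x0d->0x20 len=6 : 76 d5 3c ff 3d e7
[1] 0x06->0x27 len=7 : bb 45 bd 4f 9d fa 85
[2] 0x16->0x20 len=3 : 29 c2 57
[3] 0x1c->0x0e len=3 : 95 19 5c
[4] 0x20->0x15 len=7 : 29 c2 57 ff 3d e7 51
[5] 0x1e->0x09 len=8 : 5c 54 29 c2 57 ff 3d e7
query mem[0x23]=0xff, mem[0x14]=0xdb, mem[0x15]=0x29, mem[0x28]=0x45

MEM[0x23,0x14,0x15,0x28] = ff db 29 45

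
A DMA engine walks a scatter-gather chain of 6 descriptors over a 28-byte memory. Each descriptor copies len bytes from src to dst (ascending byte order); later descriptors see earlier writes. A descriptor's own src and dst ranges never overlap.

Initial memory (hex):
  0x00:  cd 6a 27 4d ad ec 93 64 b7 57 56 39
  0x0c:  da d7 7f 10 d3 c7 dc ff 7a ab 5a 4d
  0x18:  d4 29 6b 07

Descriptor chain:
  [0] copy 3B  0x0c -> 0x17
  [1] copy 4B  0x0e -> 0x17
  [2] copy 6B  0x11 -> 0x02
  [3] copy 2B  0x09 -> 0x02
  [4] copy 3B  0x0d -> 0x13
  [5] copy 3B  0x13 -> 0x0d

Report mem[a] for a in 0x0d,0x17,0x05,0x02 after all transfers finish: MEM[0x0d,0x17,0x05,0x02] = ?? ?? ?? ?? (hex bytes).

D0: mem[0x17..0x19] <- [da d7 7f]
D1: mem[0x17..0x1a] <- [7f 10 d3 c7]
D2: mem[0x02..0x07] <- [c7 dc ff 7a ab 5a]
D3: mem[0x02..0x03] <- [57 56]
D4: mem[0x13..0x15] <- [d7 7f 10]
D5: mem[0x0d..0x0f] <- [d7 7f 10]
query mem[0x0d]=0xd7, mem[0x17]=0x7f, mem[0x05]=0x7a, mem[0x02]=0x57

MEM[0x0d,0x17,0x05,0x02] = d7 7f 7a 57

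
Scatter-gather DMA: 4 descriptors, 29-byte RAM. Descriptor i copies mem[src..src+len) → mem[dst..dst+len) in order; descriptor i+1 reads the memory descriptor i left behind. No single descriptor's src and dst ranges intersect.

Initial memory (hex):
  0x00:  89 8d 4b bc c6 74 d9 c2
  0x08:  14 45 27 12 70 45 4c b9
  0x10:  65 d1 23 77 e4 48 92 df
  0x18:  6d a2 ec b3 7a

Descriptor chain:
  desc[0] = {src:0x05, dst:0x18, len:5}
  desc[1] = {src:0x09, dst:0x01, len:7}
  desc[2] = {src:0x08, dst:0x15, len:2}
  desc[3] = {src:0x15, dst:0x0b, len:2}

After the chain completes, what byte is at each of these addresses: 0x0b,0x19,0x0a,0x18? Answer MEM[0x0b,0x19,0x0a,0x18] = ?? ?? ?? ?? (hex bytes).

MEM[0x0b,0x19,0x0a,0x18] = 14 d9 27 74

[0] 0x05->0x18 len=5 : 74 d9 c2 14 45
[1] 0x09->0x01 len=7 : 45 27 12 70 45 4c b9
[2] 0x08->0x15 len=2 : 14 45
[3] 0x15->0x0b len=2 : 14 45
query mem[0x0b]=0x14, mem[0x19]=0xd9, mem[0x0a]=0x27, mem[0x18]=0x74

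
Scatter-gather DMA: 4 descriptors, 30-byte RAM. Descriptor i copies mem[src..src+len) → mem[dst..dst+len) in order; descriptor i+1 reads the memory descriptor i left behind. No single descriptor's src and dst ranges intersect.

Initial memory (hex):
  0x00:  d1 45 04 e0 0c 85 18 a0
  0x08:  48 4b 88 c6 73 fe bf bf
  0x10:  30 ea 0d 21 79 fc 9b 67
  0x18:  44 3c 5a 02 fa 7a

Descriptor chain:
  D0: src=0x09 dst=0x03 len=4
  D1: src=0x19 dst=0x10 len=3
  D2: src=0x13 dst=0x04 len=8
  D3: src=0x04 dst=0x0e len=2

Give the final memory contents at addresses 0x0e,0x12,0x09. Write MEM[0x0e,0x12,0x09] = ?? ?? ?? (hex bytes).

MEM[0x0e,0x12,0x09] = 21 02 44

[0] 0x09->0x03 len=4 : 4b 88 c6 73
[1] 0x19->0x10 len=3 : 3c 5a 02
[2] 0x13->0x04 len=8 : 21 79 fc 9b 67 44 3c 5a
[3] 0x04->0x0e len=2 : 21 79
query mem[0x0e]=0x21, mem[0x12]=0x02, mem[0x09]=0x44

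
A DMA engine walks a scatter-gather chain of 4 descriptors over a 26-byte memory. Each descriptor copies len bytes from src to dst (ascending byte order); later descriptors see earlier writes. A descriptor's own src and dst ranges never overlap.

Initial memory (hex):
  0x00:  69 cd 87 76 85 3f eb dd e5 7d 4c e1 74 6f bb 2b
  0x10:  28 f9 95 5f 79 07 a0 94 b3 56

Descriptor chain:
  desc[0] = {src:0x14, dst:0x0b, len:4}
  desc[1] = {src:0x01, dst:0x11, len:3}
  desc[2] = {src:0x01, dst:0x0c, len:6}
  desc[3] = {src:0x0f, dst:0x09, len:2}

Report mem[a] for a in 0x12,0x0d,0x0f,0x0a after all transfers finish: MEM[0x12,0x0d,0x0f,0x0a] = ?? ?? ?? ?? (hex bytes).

#0 dst[0x0b+4] := {0x79,0x07,0xa0,0x94}
#1 dst[0x11+3] := {0xcd,0x87,0x76}
#2 dst[0x0c+6] := {0xcd,0x87,0x76,0x85,0x3f,0xeb}
#3 dst[0x09+2] := {0x85,0x3f}
query mem[0x12]=0x87, mem[0x0d]=0x87, mem[0x0f]=0x85, mem[0x0a]=0x3f

MEM[0x12,0x0d,0x0f,0x0a] = 87 87 85 3f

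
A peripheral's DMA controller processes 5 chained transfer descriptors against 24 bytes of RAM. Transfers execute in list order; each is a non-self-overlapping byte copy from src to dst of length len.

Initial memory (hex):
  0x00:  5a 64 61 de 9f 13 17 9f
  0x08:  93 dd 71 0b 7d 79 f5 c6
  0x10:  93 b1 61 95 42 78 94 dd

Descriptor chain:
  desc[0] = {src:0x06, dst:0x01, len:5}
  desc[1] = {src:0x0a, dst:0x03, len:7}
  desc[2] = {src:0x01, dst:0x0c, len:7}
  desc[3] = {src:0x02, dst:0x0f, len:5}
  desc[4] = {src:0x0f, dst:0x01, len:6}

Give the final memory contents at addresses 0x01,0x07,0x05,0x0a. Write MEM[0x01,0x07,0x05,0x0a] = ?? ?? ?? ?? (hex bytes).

MEM[0x01,0x07,0x05,0x0a] = 9f f5 79 71

[0] 0x06->0x01 len=5 : 17 9f 93 dd 71
[1] 0x0a->0x03 len=7 : 71 0b 7d 79 f5 c6 93
[2] 0x01->0x0c len=7 : 17 9f 71 0b 7d 79 f5
[3] 0x02->0x0f len=5 : 9f 71 0b 7d 79
[4] 0x0f->0x01 len=6 : 9f 71 0b 7d 79 42
query mem[0x01]=0x9f, mem[0x07]=0xf5, mem[0x05]=0x79, mem[0x0a]=0x71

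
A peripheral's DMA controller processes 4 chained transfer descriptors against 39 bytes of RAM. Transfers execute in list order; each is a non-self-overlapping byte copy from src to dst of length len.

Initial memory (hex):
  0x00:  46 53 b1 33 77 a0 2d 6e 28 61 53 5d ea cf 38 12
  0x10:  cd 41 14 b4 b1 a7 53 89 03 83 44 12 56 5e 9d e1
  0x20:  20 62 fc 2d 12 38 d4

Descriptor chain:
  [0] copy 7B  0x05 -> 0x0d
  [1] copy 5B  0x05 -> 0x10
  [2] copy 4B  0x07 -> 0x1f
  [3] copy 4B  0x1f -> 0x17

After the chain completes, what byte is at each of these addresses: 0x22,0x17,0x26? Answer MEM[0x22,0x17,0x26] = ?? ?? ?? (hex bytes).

MEM[0x22,0x17,0x26] = 53 6e d4

#0 dst[0x0d+7] := {0xa0,0x2d,0x6e,0x28,0x61,0x53,0x5d}
#1 dst[0x10+5] := {0xa0,0x2d,0x6e,0x28,0x61}
#2 dst[0x1f+4] := {0x6e,0x28,0x61,0x53}
#3 dst[0x17+4] := {0x6e,0x28,0x61,0x53}
query mem[0x22]=0x53, mem[0x17]=0x6e, mem[0x26]=0xd4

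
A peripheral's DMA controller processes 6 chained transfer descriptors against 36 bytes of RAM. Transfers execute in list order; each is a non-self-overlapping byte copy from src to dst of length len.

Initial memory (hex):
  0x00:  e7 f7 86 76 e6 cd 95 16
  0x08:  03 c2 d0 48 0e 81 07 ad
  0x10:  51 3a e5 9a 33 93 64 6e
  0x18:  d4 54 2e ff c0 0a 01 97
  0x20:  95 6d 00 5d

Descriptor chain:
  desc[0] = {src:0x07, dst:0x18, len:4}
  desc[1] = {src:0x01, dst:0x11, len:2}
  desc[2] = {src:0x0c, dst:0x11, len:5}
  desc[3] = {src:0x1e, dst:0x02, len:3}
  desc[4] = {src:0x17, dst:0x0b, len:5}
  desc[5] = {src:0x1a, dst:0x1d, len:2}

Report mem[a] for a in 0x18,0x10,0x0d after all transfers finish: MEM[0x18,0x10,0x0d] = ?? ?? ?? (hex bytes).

MEM[0x18,0x10,0x0d] = 16 51 03

#0 dst[0x18+4] := {0x16,0x03,0xc2,0xd0}
#1 dst[0x11+2] := {0xf7,0x86}
#2 dst[0x11+5] := {0x0e,0x81,0x07,0xad,0x51}
#3 dst[0x02+3] := {0x01,0x97,0x95}
#4 dst[0x0b+5] := {0x6e,0x16,0x03,0xc2,0xd0}
#5 dst[0x1d+2] := {0xc2,0xd0}
query mem[0x18]=0x16, mem[0x10]=0x51, mem[0x0d]=0x03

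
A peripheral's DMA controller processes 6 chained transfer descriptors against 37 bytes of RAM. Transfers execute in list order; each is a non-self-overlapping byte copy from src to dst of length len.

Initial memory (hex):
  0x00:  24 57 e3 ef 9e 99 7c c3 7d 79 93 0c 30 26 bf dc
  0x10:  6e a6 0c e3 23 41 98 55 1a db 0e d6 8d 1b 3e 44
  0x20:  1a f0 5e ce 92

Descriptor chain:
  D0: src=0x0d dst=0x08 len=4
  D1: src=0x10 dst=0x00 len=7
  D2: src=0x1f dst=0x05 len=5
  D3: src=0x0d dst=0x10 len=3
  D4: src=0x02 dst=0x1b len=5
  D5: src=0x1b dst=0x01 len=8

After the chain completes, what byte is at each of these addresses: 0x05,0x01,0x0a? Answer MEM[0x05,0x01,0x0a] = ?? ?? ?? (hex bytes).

MEM[0x05,0x01,0x0a] = 1a 0c dc

#0 dst[0x08+4] := {0x26,0xbf,0xdc,0x6e}
#1 dst[0x00+7] := {0x6e,0xa6,0x0c,0xe3,0x23,0x41,0x98}
#2 dst[0x05+5] := {0x44,0x1a,0xf0,0x5e,0xce}
#3 dst[0x10+3] := {0x26,0xbf,0xdc}
#4 dst[0x1b+5] := {0x0c,0xe3,0x23,0x44,0x1a}
#5 dst[0x01+8] := {0x0c,0xe3,0x23,0x44,0x1a,0x1a,0xf0,0x5e}
query mem[0x05]=0x1a, mem[0x01]=0x0c, mem[0x0a]=0xdc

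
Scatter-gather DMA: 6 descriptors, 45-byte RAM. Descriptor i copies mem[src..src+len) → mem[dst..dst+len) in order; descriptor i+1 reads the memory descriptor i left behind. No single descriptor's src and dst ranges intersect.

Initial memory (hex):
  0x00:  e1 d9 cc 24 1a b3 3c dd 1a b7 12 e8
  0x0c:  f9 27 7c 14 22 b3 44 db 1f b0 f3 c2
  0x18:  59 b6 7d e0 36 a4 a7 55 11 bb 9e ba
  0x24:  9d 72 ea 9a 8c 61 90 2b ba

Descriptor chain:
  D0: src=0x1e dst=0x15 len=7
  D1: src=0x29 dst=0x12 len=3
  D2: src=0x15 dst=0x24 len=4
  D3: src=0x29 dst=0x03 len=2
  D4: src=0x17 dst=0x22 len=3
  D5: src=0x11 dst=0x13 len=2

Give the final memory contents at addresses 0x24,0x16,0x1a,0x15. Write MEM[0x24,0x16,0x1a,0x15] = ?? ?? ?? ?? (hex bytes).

MEM[0x24,0x16,0x1a,0x15] = 9e 55 ba a7

D0: mem[0x15..0x1b] <- [a7 55 11 bb 9e ba 9d]
D1: mem[0x12..0x14] <- [61 90 2b]
D2: mem[0x24..0x27] <- [a7 55 11 bb]
D3: mem[0x03..0x04] <- [61 90]
D4: mem[0x22..0x24] <- [11 bb 9e]
D5: mem[0x13..0x14] <- [b3 61]
query mem[0x24]=0x9e, mem[0x16]=0x55, mem[0x1a]=0xba, mem[0x15]=0xa7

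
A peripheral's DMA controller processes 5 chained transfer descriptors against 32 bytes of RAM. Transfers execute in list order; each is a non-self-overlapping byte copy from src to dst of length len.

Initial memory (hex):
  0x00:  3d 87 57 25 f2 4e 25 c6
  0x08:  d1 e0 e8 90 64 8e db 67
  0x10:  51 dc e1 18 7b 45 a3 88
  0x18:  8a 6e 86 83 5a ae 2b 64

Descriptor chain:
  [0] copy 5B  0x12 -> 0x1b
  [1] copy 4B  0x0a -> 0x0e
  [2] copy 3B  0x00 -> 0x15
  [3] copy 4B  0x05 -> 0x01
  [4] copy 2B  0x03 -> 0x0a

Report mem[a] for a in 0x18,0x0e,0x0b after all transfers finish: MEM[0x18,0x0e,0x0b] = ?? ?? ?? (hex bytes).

[0] 0x12->0x1b len=5 : e1 18 7b 45 a3
[1] 0x0a->0x0e len=4 : e8 90 64 8e
[2] 0x00->0x15 len=3 : 3d 87 57
[3] 0x05->0x01 len=4 : 4e 25 c6 d1
[4] 0x03->0x0a len=2 : c6 d1
query mem[0x18]=0x8a, mem[0x0e]=0xe8, mem[0x0b]=0xd1

MEM[0x18,0x0e,0x0b] = 8a e8 d1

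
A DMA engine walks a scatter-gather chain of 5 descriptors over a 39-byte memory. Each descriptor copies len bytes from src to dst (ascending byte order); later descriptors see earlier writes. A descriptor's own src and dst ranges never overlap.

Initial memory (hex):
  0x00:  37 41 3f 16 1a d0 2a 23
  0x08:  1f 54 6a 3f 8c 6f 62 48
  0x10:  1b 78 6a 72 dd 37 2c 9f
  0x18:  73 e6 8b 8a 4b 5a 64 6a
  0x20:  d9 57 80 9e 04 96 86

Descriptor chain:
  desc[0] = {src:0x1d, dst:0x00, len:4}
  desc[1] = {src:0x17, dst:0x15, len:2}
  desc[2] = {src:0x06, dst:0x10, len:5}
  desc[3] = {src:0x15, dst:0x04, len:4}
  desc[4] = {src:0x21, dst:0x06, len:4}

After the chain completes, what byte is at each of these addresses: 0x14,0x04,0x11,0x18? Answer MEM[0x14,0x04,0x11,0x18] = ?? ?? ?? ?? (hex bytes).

MEM[0x14,0x04,0x11,0x18] = 6a 9f 23 73

  after D0: wrote 4B at 0x00 = 5a646ad9
  after D1: wrote 2B at 0x15 = 9f73
  after D2: wrote 5B at 0x10 = 2a231f546a
  after D3: wrote 4B at 0x04 = 9f739f73
  after D4: wrote 4B at 0x06 = 57809e04
query mem[0x14]=0x6a, mem[0x04]=0x9f, mem[0x11]=0x23, mem[0x18]=0x73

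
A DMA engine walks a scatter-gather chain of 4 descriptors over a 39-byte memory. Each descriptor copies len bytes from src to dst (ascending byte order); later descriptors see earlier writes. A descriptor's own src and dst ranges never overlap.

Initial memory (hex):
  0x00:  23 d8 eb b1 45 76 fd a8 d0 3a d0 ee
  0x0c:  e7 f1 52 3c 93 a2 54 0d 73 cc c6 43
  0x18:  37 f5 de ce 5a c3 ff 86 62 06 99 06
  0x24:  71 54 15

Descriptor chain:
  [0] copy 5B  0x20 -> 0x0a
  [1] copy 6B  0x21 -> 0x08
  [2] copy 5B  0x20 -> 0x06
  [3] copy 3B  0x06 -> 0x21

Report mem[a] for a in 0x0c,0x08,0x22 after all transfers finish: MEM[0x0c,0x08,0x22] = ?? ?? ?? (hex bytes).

MEM[0x0c,0x08,0x22] = 54 99 06

D0: mem[0x0a..0x0e] <- [62 06 99 06 71]
D1: mem[0x08..0x0d] <- [06 99 06 71 54 15]
D2: mem[0x06..0x0a] <- [62 06 99 06 71]
D3: mem[0x21..0x23] <- [62 06 99]
query mem[0x0c]=0x54, mem[0x08]=0x99, mem[0x22]=0x06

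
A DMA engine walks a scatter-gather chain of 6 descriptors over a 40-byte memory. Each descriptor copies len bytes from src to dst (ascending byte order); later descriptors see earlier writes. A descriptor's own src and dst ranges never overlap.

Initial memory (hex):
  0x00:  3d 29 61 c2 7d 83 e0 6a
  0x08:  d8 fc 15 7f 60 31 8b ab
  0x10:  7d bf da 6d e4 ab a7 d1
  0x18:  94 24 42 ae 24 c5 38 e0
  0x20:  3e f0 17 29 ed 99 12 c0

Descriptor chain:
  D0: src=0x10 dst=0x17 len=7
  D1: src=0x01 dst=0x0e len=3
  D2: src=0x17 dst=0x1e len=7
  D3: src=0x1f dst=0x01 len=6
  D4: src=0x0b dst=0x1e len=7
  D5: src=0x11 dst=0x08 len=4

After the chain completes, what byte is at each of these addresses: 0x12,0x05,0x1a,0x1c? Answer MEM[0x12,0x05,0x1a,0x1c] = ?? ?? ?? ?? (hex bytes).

#0 dst[0x17+7] := {0x7d,0xbf,0xda,0x6d,0xe4,0xab,0xa7}
#1 dst[0x0e+3] := {0x29,0x61,0xc2}
#2 dst[0x1e+7] := {0x7d,0xbf,0xda,0x6d,0xe4,0xab,0xa7}
#3 dst[0x01+6] := {0xbf,0xda,0x6d,0xe4,0xab,0xa7}
#4 dst[0x1e+7] := {0x7f,0x60,0x31,0x29,0x61,0xc2,0xbf}
#5 dst[0x08+4] := {0xbf,0xda,0x6d,0xe4}
query mem[0x12]=0xda, mem[0x05]=0xab, mem[0x1a]=0x6d, mem[0x1c]=0xab

MEM[0x12,0x05,0x1a,0x1c] = da ab 6d ab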